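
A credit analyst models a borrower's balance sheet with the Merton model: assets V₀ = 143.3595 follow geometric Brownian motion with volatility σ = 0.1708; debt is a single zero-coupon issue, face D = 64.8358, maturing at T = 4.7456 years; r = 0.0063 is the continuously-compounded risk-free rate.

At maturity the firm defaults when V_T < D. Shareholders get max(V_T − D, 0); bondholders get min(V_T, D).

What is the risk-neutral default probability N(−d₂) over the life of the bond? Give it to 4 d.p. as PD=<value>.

PD=0.0213

d₁ = [ln(V₀/D) + (r + σ²/2)T] / (σ√T)
   = [ln(143.3595/64.8358) + (0.0063 + 0.5·0.1708²)·4.7456] / (0.1708·√4.7456)
   = [0.793498 + 0.099118] / 0.372078 = 2.399005
d₂ = d₁ − σ√T = 2.399005 − 0.372078 = 2.026927
risk-neutral PD = N(−d₂) = N(-2.026927) = 0.021335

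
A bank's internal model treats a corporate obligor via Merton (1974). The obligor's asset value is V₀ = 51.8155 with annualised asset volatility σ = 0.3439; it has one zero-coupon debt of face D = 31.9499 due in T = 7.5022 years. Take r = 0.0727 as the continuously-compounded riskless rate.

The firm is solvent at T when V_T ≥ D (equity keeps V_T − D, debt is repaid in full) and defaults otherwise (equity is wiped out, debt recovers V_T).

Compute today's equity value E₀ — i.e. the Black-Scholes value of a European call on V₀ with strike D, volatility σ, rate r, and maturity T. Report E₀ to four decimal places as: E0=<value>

d₁ = [ln(V₀/D) + (r + σ²/2)T] / (σ√T)
   = [ln(51.8155/31.9499) + (0.0727 + 0.5·0.3439²)·7.5022] / (0.3439·√7.5022)
   = [0.483520 + 0.989042] / 0.941947 = 1.563318
d₂ = d₁ − σ√T = 1.563318 − 0.941947 = 0.621370
N(d₁) = 0.941011,  N(d₂) = 0.732822,  e^(−rT) = 0.579604
E₀ = V₀·N(d₁) − D·e^(−rT)·N(d₂)
   = 51.8155·0.941011 − 31.9499·0.579604·0.732822 = 35.188343

E0=35.1883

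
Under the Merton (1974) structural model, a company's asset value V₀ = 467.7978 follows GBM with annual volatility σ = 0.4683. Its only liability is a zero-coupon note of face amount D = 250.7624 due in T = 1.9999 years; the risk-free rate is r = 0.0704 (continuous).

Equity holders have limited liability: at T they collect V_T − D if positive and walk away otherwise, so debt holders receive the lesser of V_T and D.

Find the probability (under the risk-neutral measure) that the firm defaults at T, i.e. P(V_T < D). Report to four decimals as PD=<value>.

PD=0.2053

d₁ = [ln(V₀/D) + (r + σ²/2)T] / (σ√T)
   = [ln(467.7978/250.7624) + (0.0704 + 0.5·0.4683²)·1.9999] / (0.4683·√1.9999)
   = [0.623530 + 0.360087] / 0.662260 = 1.485244
d₂ = d₁ − σ√T = 1.485244 − 0.662260 = 0.822984
risk-neutral PD = N(−d₂) = N(-0.822984) = 0.205258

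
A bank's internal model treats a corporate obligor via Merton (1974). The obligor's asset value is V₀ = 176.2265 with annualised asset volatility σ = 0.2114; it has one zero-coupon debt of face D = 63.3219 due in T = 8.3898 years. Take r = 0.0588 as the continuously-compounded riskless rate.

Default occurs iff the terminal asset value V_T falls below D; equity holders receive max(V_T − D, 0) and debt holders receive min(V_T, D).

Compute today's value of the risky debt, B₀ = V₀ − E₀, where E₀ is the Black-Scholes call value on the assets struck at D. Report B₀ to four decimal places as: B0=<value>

B0=38.5595

d₁ = [ln(V₀/D) + (r + σ²/2)T] / (σ√T)
   = [ln(176.2265/63.3219) + (0.0588 + 0.5·0.2114²)·8.3898] / (0.2114·√8.3898)
   = [1.023539 + 0.680790] / 0.612323 = 2.783381
d₂ = d₁ − σ√T = 2.783381 − 0.612323 = 2.171058
N(d₁) = 0.997310,  N(d₂) = 0.985037,  e^(−rT) = 0.610596
E₀ = V₀·N(d₁) − D·e^(−rT)·N(d₂)
   = 176.2265·0.997310 − 63.3219·0.610596·0.985037 = 137.666956
B₀ = V₀ − E₀ = 176.2265 − 137.666956 = 38.559544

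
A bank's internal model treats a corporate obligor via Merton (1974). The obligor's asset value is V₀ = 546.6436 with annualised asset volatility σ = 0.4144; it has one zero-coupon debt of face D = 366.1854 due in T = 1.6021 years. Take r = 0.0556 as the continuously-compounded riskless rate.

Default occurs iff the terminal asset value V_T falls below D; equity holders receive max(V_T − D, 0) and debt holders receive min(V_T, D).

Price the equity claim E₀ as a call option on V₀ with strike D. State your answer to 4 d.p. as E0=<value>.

d₁ = [ln(V₀/D) + (r + σ²/2)T] / (σ√T)
   = [ln(546.6436/366.1854) + (0.0556 + 0.5·0.4144²)·1.6021] / (0.4144·√1.6021)
   = [0.400657 + 0.226639] / 0.524523 = 1.195937
d₂ = d₁ − σ√T = 1.195937 − 0.524523 = 0.671413
N(d₁) = 0.884139,  N(d₂) = 0.749021,  e^(−rT) = 0.914775
E₀ = V₀·N(d₁) − D·e^(−rT)·N(d₂)
   = 546.6436·0.884139 − 366.1854·0.914775·0.749021 = 232.403875

E0=232.4039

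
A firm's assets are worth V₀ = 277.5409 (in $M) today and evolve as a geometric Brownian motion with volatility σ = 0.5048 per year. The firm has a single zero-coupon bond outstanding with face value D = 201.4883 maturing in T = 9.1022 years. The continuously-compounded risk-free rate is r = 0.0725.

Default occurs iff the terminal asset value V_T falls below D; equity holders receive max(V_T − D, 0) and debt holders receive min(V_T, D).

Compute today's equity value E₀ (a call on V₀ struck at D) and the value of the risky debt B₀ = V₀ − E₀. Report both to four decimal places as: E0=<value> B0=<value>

E0=208.1506 B0=69.3903

d₁ = [ln(V₀/D) + (r + σ²/2)T] / (σ√T)
   = [ln(277.5409/201.4883) + (0.0725 + 0.5·0.5048²)·9.1022] / (0.5048·√9.1022)
   = [0.320237 + 1.819635] / 1.522974 = 1.405061
d₂ = d₁ − σ√T = 1.405061 − 1.522974 = -0.117913
N(d₁) = 0.919998,  N(d₂) = 0.453068,  e^(−rT) = 0.516898
E₀ = V₀·N(d₁) − D·e^(−rT)·N(d₂)
   = 277.5409·0.919998 − 201.4883·0.516898·0.453068 = 208.150624
B₀ = V₀ − E₀ = 277.5409 − 208.150624 = 69.390276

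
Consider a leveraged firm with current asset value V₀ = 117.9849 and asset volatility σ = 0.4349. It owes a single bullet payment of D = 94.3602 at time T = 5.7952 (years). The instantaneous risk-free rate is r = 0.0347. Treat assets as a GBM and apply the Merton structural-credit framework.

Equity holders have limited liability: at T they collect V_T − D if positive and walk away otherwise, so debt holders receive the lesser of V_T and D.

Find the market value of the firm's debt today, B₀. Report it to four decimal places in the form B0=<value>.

d₁ = [ln(V₀/D) + (r + σ²/2)T] / (σ√T)
   = [ln(117.9849/94.3602) + (0.0347 + 0.5·0.4349²)·5.7952] / (0.4349·√5.7952)
   = [0.223437 + 0.749140] / 1.046944 = 0.928967
d₂ = d₁ − σ√T = 0.928967 − 1.046944 = -0.117977
N(d₁) = 0.823547,  N(d₂) = 0.453043,  e^(−rT) = 0.817836
E₀ = V₀·N(d₁) − D·e^(−rT)·N(d₂)
   = 117.9849·0.823547 − 94.3602·0.817836·0.453043 = 62.204258
B₀ = V₀ − E₀ = 117.9849 − 62.204258 = 55.780642

B0=55.7806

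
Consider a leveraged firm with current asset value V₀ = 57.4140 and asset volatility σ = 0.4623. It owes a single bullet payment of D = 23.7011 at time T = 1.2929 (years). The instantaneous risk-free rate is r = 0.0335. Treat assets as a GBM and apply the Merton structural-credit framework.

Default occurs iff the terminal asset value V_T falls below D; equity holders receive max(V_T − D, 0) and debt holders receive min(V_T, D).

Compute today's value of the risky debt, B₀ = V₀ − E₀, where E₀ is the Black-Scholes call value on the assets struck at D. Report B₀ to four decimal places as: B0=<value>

B0=22.4088

d₁ = [ln(V₀/D) + (r + σ²/2)T] / (σ√T)
   = [ln(57.4140/23.7011) + (0.0335 + 0.5·0.4623²)·1.2929] / (0.4623·√1.2929)
   = [0.884767 + 0.181472] / 0.525662 = 2.028375
d₂ = d₁ − σ√T = 2.028375 − 0.525662 = 1.502713
N(d₁) = 0.978739,  N(d₂) = 0.933543,  e^(−rT) = 0.957612
E₀ = V₀·N(d₁) − D·e^(−rT)·N(d₂)
   = 57.4140·0.978739 − 23.7011·0.957612·0.933543 = 35.005181
B₀ = V₀ − E₀ = 57.4140 − 35.005181 = 22.408819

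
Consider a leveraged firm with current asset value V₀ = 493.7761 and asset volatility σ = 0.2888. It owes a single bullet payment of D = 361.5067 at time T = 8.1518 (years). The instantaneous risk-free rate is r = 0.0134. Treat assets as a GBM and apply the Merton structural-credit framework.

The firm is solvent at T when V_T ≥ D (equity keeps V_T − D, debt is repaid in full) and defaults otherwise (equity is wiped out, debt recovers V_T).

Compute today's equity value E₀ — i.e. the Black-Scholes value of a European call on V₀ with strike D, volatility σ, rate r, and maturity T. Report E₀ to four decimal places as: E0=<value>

E0=231.1261

d₁ = [ln(V₀/D) + (r + σ²/2)T] / (σ√T)
   = [ln(493.7761/361.5067) + (0.0134 + 0.5·0.2888²)·8.1518] / (0.2888·√8.1518)
   = [0.311802 + 0.449186] / 0.824563 = 0.922898
d₂ = d₁ − σ√T = 0.922898 − 0.824563 = 0.098335
N(d₁) = 0.821970,  N(d₂) = 0.539167,  e^(−rT) = 0.896520
E₀ = V₀·N(d₁) − D·e^(−rT)·N(d₂)
   = 493.7761·0.821970 − 361.5067·0.896520·0.539167 = 231.126087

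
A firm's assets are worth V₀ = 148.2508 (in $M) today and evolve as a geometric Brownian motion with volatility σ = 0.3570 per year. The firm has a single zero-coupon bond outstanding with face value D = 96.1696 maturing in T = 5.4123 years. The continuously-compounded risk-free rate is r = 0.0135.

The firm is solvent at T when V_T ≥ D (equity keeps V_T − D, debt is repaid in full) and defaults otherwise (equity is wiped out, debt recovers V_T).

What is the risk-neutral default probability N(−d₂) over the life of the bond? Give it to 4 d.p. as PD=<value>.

PD=0.4232

d₁ = [ln(V₀/D) + (r + σ²/2)T] / (σ√T)
   = [ln(148.2508/96.1696) + (0.0135 + 0.5·0.3570²)·5.4123] / (0.3570·√5.4123)
   = [0.432792 + 0.417962] / 0.830537 = 1.024342
d₂ = d₁ − σ√T = 1.024342 − 0.830537 = 0.193805
risk-neutral PD = N(−d₂) = N(-0.193805) = 0.423164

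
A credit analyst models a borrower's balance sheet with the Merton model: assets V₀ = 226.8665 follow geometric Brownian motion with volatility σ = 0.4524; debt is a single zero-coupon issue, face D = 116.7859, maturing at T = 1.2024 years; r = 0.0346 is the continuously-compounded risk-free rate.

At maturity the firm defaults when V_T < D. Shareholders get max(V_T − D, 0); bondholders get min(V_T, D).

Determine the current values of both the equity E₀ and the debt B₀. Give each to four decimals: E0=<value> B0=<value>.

E0=117.5396 B0=109.3269

d₁ = [ln(V₀/D) + (r + σ²/2)T] / (σ√T)
   = [ln(226.8665/116.7859) + (0.0346 + 0.5·0.4524²)·1.2024] / (0.4524·√1.2024)
   = [0.664019 + 0.164648] / 0.496075 = 1.670449
d₂ = d₁ − σ√T = 1.670449 − 0.496075 = 1.174374
N(d₁) = 0.952585,  N(d₂) = 0.879877,  e^(−rT) = 0.959250
E₀ = V₀·N(d₁) − D·e^(−rT)·N(d₂)
   = 226.8665·0.952585 − 116.7859·0.959250·0.879877 = 117.539592
B₀ = V₀ − E₀ = 226.8665 − 117.539592 = 109.326908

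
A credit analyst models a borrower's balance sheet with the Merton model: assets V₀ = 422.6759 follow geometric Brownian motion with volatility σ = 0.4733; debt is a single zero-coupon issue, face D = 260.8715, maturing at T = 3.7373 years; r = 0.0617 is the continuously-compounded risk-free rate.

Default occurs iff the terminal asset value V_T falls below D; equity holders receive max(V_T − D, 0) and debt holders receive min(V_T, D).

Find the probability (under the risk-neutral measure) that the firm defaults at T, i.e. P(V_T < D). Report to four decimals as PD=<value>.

PD=0.3738

d₁ = [ln(V₀/D) + (r + σ²/2)T] / (σ√T)
   = [ln(422.6759/260.8715) + (0.0617 + 0.5·0.4733²)·3.7373] / (0.4733·√3.7373)
   = [0.482578 + 0.649193] / 0.914988 = 1.236924
d₂ = d₁ − σ√T = 1.236924 − 0.914988 = 0.321936
risk-neutral PD = N(−d₂) = N(-0.321936) = 0.373751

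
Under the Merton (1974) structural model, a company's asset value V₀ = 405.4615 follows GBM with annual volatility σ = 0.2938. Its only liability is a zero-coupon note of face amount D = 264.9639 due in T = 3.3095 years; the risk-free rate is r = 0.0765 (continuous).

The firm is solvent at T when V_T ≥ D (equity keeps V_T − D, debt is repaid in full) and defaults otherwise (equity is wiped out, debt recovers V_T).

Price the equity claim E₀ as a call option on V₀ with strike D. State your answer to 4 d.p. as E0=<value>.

d₁ = [ln(V₀/D) + (r + σ²/2)T] / (σ√T)
   = [ln(405.4615/264.9639) + (0.0765 + 0.5·0.2938²)·3.3095] / (0.2938·√3.3095)
   = [0.425432 + 0.396012] / 0.534482 = 1.536899
d₂ = d₁ − σ√T = 1.536899 − 0.534482 = 1.002417
N(d₁) = 0.937841,  N(d₂) = 0.841929,  e^(−rT) = 0.776331
E₀ = V₀·N(d₁) − D·e^(−rT)·N(d₂)
   = 405.4615·0.937841 − 264.9639·0.776331·0.841929 = 207.073971

E0=207.0740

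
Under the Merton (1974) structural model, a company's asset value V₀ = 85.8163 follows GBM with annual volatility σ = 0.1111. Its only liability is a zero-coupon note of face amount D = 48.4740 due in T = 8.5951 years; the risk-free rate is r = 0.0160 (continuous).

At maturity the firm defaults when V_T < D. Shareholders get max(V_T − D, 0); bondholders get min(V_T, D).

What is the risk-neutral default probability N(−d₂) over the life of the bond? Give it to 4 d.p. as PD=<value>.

d₁ = [ln(V₀/D) + (r + σ²/2)T] / (σ√T)
   = [ln(85.8163/48.4740) + (0.0160 + 0.5·0.1111²)·8.5951] / (0.1111·√8.5951)
   = [0.571181 + 0.190567] / 0.325716 = 2.338687
d₂ = d₁ − σ√T = 2.338687 − 0.325716 = 2.012971
risk-neutral PD = N(−d₂) = N(-2.012971) = 0.022059

PD=0.0221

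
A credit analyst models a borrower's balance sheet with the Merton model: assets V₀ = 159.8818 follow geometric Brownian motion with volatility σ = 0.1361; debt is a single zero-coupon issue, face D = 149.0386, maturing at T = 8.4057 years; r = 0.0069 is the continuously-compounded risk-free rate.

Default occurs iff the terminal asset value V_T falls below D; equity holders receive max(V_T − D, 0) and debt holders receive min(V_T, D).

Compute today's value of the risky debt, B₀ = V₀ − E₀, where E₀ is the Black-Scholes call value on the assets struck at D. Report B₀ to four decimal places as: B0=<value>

d₁ = [ln(V₀/D) + (r + σ²/2)T] / (σ√T)
   = [ln(159.8818/149.0386) + (0.0069 + 0.5·0.1361²)·8.4057] / (0.1361·√8.4057)
   = [0.070229 + 0.135850] / 0.394589 = 0.522262
d₂ = d₁ − σ√T = 0.522262 − 0.394589 = 0.127673
N(d₁) = 0.699256,  N(d₂) = 0.550796,  e^(−rT) = 0.943651
E₀ = V₀·N(d₁) − D·e^(−rT)·N(d₂)
   = 159.8818·0.699256 − 149.0386·0.943651·0.550796 = 34.334153
B₀ = V₀ − E₀ = 159.8818 − 34.334153 = 125.547647

B0=125.5476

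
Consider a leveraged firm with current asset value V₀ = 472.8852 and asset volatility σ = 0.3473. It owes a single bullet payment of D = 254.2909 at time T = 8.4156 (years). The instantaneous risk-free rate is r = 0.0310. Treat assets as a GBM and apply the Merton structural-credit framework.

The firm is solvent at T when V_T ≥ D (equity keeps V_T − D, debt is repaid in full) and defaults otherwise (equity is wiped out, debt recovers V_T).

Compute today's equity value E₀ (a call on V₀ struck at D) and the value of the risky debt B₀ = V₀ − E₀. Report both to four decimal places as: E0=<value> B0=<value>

E0=306.8597 B0=166.0255

d₁ = [ln(V₀/D) + (r + σ²/2)T] / (σ√T)
   = [ln(472.8852/254.2909) + (0.0310 + 0.5·0.3473²)·8.4156] / (0.3473·√8.4156)
   = [0.620374 + 0.768417] / 1.007505 = 1.378445
d₂ = d₁ − σ√T = 1.378445 − 1.007505 = 0.370940
N(d₁) = 0.915967,  N(d₂) = 0.644659,  e^(−rT) = 0.770371
E₀ = V₀·N(d₁) − D·e^(−rT)·N(d₂)
   = 472.8852·0.915967 − 254.2909·0.770371·0.644659 = 306.859737
B₀ = V₀ − E₀ = 472.8852 − 306.859737 = 166.025463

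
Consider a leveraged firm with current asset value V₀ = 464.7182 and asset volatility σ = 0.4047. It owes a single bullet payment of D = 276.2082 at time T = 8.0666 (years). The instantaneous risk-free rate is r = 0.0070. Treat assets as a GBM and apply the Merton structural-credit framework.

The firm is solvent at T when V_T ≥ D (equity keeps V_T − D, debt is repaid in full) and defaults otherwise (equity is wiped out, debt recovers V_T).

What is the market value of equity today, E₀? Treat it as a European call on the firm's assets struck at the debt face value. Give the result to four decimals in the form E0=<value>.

E0=276.3270

d₁ = [ln(V₀/D) + (r + σ²/2)T] / (σ√T)
   = [ln(464.7182/276.2082) + (0.0070 + 0.5·0.4047²)·8.0666] / (0.4047·√8.0666)
   = [0.520276 + 0.717049] / 1.149419 = 1.076478
d₂ = d₁ − σ√T = 1.076478 − 1.149419 = -0.072941
N(d₁) = 0.859143,  N(d₂) = 0.470927,  e^(−rT) = 0.945098
E₀ = V₀·N(d₁) − D·e^(−rT)·N(d₂)
   = 464.7182·0.859143 − 276.2082·0.945098·0.470927 = 276.327007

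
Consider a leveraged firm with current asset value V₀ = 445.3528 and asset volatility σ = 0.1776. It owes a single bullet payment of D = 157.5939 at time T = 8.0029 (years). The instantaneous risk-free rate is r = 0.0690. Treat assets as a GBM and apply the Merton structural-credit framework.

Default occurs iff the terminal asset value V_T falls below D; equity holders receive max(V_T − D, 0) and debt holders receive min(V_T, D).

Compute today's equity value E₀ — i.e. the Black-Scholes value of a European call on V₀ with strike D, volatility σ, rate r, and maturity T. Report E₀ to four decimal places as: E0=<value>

d₁ = [ln(V₀/D) + (r + σ²/2)T] / (σ√T)
   = [ln(445.3528/157.5939) + (0.0690 + 0.5·0.1776²)·8.0029] / (0.1776·√8.0029)
   = [1.038845 + 0.678413] / 0.502420 = 3.417975
d₂ = d₁ − σ√T = 3.417975 − 0.502420 = 2.915556
N(d₁) = 0.999685,  N(d₂) = 0.998225,  e^(−rT) = 0.575682
E₀ = V₀·N(d₁) − D·e^(−rT)·N(d₂)
   = 445.3528·0.999685 − 157.5939·0.575682·0.998225 = 354.649427

E0=354.6494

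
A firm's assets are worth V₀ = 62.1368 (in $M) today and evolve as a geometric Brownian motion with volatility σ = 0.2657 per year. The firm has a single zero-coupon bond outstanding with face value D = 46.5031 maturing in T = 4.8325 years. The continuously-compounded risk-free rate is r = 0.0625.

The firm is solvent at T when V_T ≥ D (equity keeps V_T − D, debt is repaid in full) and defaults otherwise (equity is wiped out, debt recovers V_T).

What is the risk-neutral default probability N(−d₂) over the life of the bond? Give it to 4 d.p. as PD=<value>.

PD=0.2354

d₁ = [ln(V₀/D) + (r + σ²/2)T] / (σ√T)
   = [ln(62.1368/46.5031) + (0.0625 + 0.5·0.2657²)·4.8325] / (0.2657·√4.8325)
   = [0.289819 + 0.472610] / 0.584087 = 1.305336
d₂ = d₁ − σ√T = 1.305336 − 0.584087 = 0.721249
risk-neutral PD = N(−d₂) = N(-0.721249) = 0.235378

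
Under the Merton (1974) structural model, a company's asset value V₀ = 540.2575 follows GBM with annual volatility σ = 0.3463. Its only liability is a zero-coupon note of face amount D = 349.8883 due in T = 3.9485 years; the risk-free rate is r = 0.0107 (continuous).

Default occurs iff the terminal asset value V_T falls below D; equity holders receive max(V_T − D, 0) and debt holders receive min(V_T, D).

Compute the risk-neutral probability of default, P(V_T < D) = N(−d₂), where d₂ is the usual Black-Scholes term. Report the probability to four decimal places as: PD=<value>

PD=0.3637

d₁ = [ln(V₀/D) + (r + σ²/2)T] / (σ√T)
   = [ln(540.2575/349.8883) + (0.0107 + 0.5·0.3463²)·3.9485] / (0.3463·√3.9485)
   = [0.434432 + 0.279008] / 0.688127 = 1.036786
d₂ = d₁ − σ√T = 1.036786 − 0.688127 = 0.348659
risk-neutral PD = N(−d₂) = N(-0.348659) = 0.363673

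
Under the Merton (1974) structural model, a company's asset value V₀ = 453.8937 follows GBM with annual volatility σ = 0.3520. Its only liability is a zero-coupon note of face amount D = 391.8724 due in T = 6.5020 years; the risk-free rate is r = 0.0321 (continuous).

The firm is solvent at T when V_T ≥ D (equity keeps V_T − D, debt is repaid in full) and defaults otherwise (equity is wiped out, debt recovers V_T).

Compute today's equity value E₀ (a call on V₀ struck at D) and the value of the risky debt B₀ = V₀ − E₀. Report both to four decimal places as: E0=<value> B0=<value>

d₁ = [ln(V₀/D) + (r + σ²/2)T] / (σ√T)
   = [ln(453.8937/391.8724) + (0.0321 + 0.5·0.3520²)·6.5020] / (0.3520·√6.5020)
   = [0.146927 + 0.611526] / 0.897565 = 0.845011
d₂ = d₁ − σ√T = 0.845011 − 0.897565 = -0.052554
N(d₁) = 0.800948,  N(d₂) = 0.479044,  e^(−rT) = 0.811627
E₀ = V₀·N(d₁) − D·e^(−rT)·N(d₂)
   = 453.8937·0.800948 − 391.8724·0.811627·0.479044 = 211.183274
B₀ = V₀ − E₀ = 453.8937 − 211.183274 = 242.710426

E0=211.1833 B0=242.7104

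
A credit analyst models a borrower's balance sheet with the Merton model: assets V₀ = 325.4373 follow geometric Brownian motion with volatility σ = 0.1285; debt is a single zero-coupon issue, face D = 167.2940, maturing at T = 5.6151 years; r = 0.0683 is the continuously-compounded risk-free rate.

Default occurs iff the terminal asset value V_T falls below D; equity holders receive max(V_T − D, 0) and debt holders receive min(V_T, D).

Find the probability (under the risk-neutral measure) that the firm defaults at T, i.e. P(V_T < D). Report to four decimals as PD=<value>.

PD=0.0005

d₁ = [ln(V₀/D) + (r + σ²/2)T] / (σ√T)
   = [ln(325.4373/167.2940) + (0.0683 + 0.5·0.1285²)·5.6151] / (0.1285·√5.6151)
   = [0.665417 + 0.429870] / 0.304496 = 3.597048
d₂ = d₁ − σ√T = 3.597048 − 0.304496 = 3.292552
risk-neutral PD = N(−d₂) = N(-3.292552) = 0.000496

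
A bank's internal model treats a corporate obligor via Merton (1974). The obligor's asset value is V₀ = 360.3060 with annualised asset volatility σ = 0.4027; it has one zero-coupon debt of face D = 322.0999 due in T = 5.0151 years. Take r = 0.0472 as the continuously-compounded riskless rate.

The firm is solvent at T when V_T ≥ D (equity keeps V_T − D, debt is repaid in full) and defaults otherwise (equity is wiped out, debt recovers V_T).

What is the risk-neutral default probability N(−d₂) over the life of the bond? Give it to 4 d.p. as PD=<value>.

d₁ = [ln(V₀/D) + (r + σ²/2)T] / (σ√T)
   = [ln(360.3060/322.0999) + (0.0472 + 0.5·0.4027²)·5.0151] / (0.4027·√5.0151)
   = [0.112092 + 0.643355] / 0.901823 = 0.837689
d₂ = d₁ − σ√T = 0.837689 − 0.901823 = -0.064134
risk-neutral PD = N(−d₂) = N(0.064134) = 0.525568

PD=0.5256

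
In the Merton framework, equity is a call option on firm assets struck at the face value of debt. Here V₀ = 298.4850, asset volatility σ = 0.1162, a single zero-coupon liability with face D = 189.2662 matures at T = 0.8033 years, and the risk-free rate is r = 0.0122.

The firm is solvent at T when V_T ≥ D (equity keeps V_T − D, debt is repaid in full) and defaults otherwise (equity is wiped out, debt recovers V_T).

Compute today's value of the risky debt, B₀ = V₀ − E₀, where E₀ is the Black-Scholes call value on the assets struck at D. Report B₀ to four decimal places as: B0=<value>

d₁ = [ln(V₀/D) + (r + σ²/2)T] / (σ√T)
   = [ln(298.4850/189.2662) + (0.0122 + 0.5·0.1162²)·0.8033] / (0.1162·√0.8033)
   = [0.455565 + 0.015224] / 0.104147 = 4.520443
d₂ = d₁ − σ√T = 4.520443 − 0.104147 = 4.416297
N(d₁) = 0.999997,  N(d₂) = 0.999995,  e^(−rT) = 0.990248
E₀ = V₀·N(d₁) − D·e^(−rT)·N(d₂)
   = 298.4850·0.999997 − 189.2662·0.990248·0.999995 = 111.064618
B₀ = V₀ − E₀ = 298.4850 − 111.064618 = 187.420382

B0=187.4204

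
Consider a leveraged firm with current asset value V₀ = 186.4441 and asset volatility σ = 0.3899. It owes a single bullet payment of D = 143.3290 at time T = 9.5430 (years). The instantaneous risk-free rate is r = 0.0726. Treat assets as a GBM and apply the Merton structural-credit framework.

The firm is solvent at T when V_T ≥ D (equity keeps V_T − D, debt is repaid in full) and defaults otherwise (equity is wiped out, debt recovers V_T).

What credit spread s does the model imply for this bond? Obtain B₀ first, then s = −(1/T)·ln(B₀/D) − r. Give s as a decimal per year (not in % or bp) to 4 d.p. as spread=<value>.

d₁ = [ln(V₀/D) + (r + σ²/2)T] / (σ√T)
   = [ln(186.4441/143.3290) + (0.0726 + 0.5·0.3899²)·9.5430] / (0.3899·√9.5430)
   = [0.262989 + 1.418195] / 1.204469 = 1.395788
d₂ = d₁ − σ√T = 1.395788 − 1.204469 = 0.191319
N(d₁) = 0.918611,  N(d₂) = 0.575862,  e^(−rT) = 0.500163
E₀ = V₀·N(d₁) − D·e^(−rT)·N(d₂)
   = 186.4441·0.918611 − 143.3290·0.500163·0.575862 = 129.987270
B₀ = V₀ − E₀ = 186.4441 − 129.987270 = 56.456830
spread = −(1/T)·ln(B₀/D) − r = −(1/9.5430)·ln(56.456830/143.3290) − 0.0726 = 0.02502825

spread=0.0250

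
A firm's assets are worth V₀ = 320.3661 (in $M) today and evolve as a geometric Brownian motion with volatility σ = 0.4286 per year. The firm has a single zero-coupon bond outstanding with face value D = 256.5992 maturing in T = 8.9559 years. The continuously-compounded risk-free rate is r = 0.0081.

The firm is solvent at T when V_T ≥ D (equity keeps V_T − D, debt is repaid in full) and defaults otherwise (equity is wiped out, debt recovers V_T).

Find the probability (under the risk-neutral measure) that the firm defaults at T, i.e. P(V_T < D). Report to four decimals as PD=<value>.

d₁ = [ln(V₀/D) + (r + σ²/2)T] / (σ√T)
   = [ln(320.3661/256.5992) + (0.0081 + 0.5·0.4286²)·8.9559] / (0.4286·√8.9559)
   = [0.221949 + 0.895133] / 1.282646 = 0.870920
d₂ = d₁ − σ√T = 0.870920 − 1.282646 = -0.411726
risk-neutral PD = N(−d₂) = N(0.411726) = 0.659730

PD=0.6597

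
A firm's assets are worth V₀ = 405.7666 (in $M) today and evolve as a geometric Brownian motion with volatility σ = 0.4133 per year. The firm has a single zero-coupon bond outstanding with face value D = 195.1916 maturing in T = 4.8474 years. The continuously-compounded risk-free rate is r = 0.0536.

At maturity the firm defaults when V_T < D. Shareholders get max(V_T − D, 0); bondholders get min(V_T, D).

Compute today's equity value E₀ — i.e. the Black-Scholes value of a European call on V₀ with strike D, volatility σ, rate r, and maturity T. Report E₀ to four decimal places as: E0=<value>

d₁ = [ln(V₀/D) + (r + σ²/2)T] / (σ√T)
   = [ln(405.7666/195.1916) + (0.0536 + 0.5·0.4133²)·4.8474] / (0.4133·√4.8474)
   = [0.731796 + 0.673830] / 0.909955 = 1.544721
d₂ = d₁ − σ√T = 1.544721 − 0.909955 = 0.634766
N(d₁) = 0.938793,  N(d₂) = 0.737209,  e^(−rT) = 0.771190
E₀ = V₀·N(d₁) − D·e^(−rT)·N(d₂)
   = 405.7666·0.938793 − 195.1916·0.771190·0.737209 = 269.958896

E0=269.9589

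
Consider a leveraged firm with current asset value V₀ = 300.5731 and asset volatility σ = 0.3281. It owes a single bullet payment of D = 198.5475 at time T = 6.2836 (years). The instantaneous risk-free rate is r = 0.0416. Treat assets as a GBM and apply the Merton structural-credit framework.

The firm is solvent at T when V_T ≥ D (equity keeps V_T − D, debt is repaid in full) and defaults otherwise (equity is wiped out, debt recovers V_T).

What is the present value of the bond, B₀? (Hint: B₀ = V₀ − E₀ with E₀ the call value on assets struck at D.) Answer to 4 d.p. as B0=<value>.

B0=133.4899

d₁ = [ln(V₀/D) + (r + σ²/2)T] / (σ√T)
   = [ln(300.5731/198.5475) + (0.0416 + 0.5·0.3281²)·6.2836] / (0.3281·√6.2836)
   = [0.414663 + 0.599611] / 0.822452 = 1.233232
d₂ = d₁ − σ√T = 1.233232 − 0.822452 = 0.410780
N(d₁) = 0.891255,  N(d₂) = 0.659383,  e^(−rT) = 0.769975
E₀ = V₀·N(d₁) − D·e^(−rT)·N(d₂)
   = 300.5731·0.891255 − 198.5475·0.769975·0.659383 = 167.083192
B₀ = V₀ − E₀ = 300.5731 − 167.083192 = 133.489908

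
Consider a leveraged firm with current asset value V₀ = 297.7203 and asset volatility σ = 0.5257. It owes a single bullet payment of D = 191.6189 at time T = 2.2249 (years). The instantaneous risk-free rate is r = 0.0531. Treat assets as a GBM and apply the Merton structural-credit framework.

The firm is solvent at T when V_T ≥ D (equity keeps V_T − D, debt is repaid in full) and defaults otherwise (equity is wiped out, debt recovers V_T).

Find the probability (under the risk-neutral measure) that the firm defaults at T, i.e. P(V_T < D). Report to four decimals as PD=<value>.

PD=0.3743

d₁ = [ln(V₀/D) + (r + σ²/2)T] / (σ√T)
   = [ln(297.7203/191.6189) + (0.0531 + 0.5·0.5257²)·2.2249] / (0.5257·√2.2249)
   = [0.440646 + 0.425579] / 0.784139 = 1.104683
d₂ = d₁ − σ√T = 1.104683 − 0.784139 = 0.320544
risk-neutral PD = N(−d₂) = N(-0.320544) = 0.374278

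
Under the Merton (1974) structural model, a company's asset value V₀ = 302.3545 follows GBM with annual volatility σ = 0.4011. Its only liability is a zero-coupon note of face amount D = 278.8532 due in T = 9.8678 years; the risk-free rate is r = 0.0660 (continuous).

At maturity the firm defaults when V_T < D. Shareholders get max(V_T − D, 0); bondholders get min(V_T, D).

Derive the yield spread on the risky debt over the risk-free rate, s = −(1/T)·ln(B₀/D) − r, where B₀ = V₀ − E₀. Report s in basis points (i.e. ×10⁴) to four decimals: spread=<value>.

spread=339.4600

d₁ = [ln(V₀/D) + (r + σ²/2)T] / (σ√T)
   = [ln(302.3545/278.8532) + (0.0660 + 0.5·0.4011²)·9.8678] / (0.4011·√9.8678)
   = [0.080915 + 1.445047] / 1.259978 = 1.211102
d₂ = d₁ − σ√T = 1.211102 − 1.259978 = -0.048876
N(d₁) = 0.887072,  N(d₂) = 0.480509,  e^(−rT) = 0.521381
E₀ = V₀·N(d₁) − D·e^(−rT)·N(d₂)
   = 302.3545·0.887072 − 278.8532·0.521381·0.480509 = 198.349566
B₀ = V₀ − E₀ = 302.3545 − 198.349566 = 104.004934
spread = −(1/T)·ln(B₀/D) − r = −(1/9.8678)·ln(104.004934/278.8532) − 0.0660 = 0.03394600
in basis points: 0.03394600 × 10⁴ = 339.4600 bp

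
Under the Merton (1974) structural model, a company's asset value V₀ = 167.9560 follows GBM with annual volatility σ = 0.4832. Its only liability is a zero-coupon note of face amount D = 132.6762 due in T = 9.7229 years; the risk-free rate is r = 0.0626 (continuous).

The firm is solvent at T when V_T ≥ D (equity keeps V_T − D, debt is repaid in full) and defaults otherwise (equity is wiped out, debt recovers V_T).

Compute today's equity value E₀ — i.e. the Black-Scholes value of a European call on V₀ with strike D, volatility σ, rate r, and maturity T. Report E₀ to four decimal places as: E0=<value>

E0=121.5187

d₁ = [ln(V₀/D) + (r + σ²/2)T] / (σ√T)
   = [ln(167.9560/132.6762) + (0.0626 + 0.5·0.4832²)·9.7229] / (0.4832·√9.7229)
   = [0.235790 + 1.743716] / 1.506693 = 1.313808
d₂ = d₁ − σ√T = 1.313808 − 1.506693 = -0.192885
N(d₁) = 0.905545,  N(d₂) = 0.423525,  e^(−rT) = 0.544083
E₀ = V₀·N(d₁) − D·e^(−rT)·N(d₂)
   = 167.9560·0.905545 − 132.6762·0.544083·0.423525 = 121.518748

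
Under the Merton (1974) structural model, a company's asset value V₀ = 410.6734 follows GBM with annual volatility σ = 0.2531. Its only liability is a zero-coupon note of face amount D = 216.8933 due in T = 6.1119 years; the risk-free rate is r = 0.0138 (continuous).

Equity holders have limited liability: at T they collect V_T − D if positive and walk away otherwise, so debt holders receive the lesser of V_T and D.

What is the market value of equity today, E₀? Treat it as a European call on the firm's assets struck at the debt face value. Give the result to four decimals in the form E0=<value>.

d₁ = [ln(V₀/D) + (r + σ²/2)T] / (σ√T)
   = [ln(410.6734/216.8933) + (0.0138 + 0.5·0.2531²)·6.1119] / (0.2531·√6.1119)
   = [0.638393 + 0.280107] / 0.625720 = 1.467908
d₂ = d₁ − σ√T = 1.467908 − 0.625720 = 0.842188
N(d₁) = 0.928935,  N(d₂) = 0.800159,  e^(−rT) = 0.919115
E₀ = V₀·N(d₁) − D·e^(−rT)·N(d₂)
   = 410.6734·0.928935 − 216.8933·0.919115·0.800159 = 221.977573

E0=221.9776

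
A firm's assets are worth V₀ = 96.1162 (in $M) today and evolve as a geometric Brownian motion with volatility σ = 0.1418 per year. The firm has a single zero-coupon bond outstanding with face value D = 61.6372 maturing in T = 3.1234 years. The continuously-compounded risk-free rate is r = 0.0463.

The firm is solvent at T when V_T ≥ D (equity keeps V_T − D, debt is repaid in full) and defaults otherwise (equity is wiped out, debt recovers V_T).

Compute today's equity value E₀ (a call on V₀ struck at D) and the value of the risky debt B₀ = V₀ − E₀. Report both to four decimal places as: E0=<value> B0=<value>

d₁ = [ln(V₀/D) + (r + σ²/2)T] / (σ√T)
   = [ln(96.1162/61.6372) + (0.0463 + 0.5·0.1418²)·3.1234] / (0.1418·√3.1234)
   = [0.444292 + 0.176015] / 0.250605 = 2.475237
d₂ = d₁ − σ√T = 2.475237 − 0.250605 = 2.224632
N(d₁) = 0.993343,  N(d₂) = 0.986947,  e^(−rT) = 0.865357
E₀ = V₀·N(d₁) − D·e^(−rT)·N(d₂)
   = 96.1162·0.993343 − 61.6372·0.865357·0.986947 = 42.834372
B₀ = V₀ − E₀ = 96.1162 − 42.834372 = 53.281828

E0=42.8344 B0=53.2818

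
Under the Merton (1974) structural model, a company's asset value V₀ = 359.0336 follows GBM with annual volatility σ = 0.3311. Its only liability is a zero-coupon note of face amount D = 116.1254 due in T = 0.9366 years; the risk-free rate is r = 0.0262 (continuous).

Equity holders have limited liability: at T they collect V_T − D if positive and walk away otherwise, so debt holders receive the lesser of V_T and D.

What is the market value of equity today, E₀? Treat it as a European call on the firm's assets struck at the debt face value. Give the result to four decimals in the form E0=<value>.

E0=245.7256

d₁ = [ln(V₀/D) + (r + σ²/2)T] / (σ√T)
   = [ln(359.0336/116.1254) + (0.0262 + 0.5·0.3311²)·0.9366] / (0.3311·√0.9366)
   = [1.128745 + 0.075877] / 0.320432 = 3.759367
d₂ = d₁ − σ√T = 3.759367 − 0.320432 = 3.438935
N(d₁) = 0.999915,  N(d₂) = 0.999708,  e^(−rT) = 0.975760
E₀ = V₀·N(d₁) − D·e^(−rT)·N(d₂)
   = 359.0336·0.999915 − 116.1254·0.975760·0.999708 = 245.725621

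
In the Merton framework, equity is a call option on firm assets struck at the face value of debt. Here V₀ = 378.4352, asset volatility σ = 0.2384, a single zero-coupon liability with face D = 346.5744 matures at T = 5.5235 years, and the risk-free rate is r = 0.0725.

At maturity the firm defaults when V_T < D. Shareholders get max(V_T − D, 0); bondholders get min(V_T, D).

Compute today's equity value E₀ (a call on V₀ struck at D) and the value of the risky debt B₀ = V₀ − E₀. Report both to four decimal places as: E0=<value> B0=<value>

E0=163.3764 B0=215.0588

d₁ = [ln(V₀/D) + (r + σ²/2)T] / (σ√T)
   = [ln(378.4352/346.5744) + (0.0725 + 0.5·0.2384²)·5.5235] / (0.2384·√5.5235)
   = [0.087947 + 0.557417] / 0.560291 = 1.151838
d₂ = d₁ − σ√T = 1.151838 − 0.560291 = 0.591547
N(d₁) = 0.875306,  N(d₂) = 0.722923,  e^(−rT) = 0.670016
E₀ = V₀·N(d₁) − D·e^(−rT)·N(d₂)
   = 378.4352·0.875306 − 346.5744·0.670016·0.722923 = 163.376419
B₀ = V₀ − E₀ = 378.4352 − 163.376419 = 215.058781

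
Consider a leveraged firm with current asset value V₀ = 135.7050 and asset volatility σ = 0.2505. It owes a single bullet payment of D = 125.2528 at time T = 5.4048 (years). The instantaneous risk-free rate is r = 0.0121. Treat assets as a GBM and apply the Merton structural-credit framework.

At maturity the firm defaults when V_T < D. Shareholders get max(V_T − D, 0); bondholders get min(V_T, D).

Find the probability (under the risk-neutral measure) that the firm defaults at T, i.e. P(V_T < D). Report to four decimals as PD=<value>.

d₁ = [ln(V₀/D) + (r + σ²/2)T] / (σ√T)
   = [ln(135.7050/125.2528) + (0.0121 + 0.5·0.2505²)·5.4048] / (0.2505·√5.4048)
   = [0.080149 + 0.234974] / 0.582368 = 0.541107
d₂ = d₁ − σ√T = 0.541107 − 0.582368 = -0.041261
risk-neutral PD = N(−d₂) = N(0.041261) = 0.516456

PD=0.5165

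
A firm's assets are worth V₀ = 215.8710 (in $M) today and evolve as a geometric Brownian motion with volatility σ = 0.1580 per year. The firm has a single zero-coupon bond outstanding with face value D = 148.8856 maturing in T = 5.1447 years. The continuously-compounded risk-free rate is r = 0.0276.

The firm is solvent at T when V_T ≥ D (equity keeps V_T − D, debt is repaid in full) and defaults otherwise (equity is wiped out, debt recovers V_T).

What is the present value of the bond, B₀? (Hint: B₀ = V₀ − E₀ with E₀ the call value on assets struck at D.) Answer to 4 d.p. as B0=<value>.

B0=127.1599

d₁ = [ln(V₀/D) + (r + σ²/2)T] / (σ√T)
   = [ln(215.8710/148.8856) + (0.0276 + 0.5·0.1580²)·5.1447] / (0.1580·√5.1447)
   = [0.371503 + 0.206210] / 0.358375 = 1.612036
d₂ = d₁ − σ√T = 1.612036 − 0.358375 = 1.253662
N(d₁) = 0.946523,  N(d₂) = 0.895017,  e^(−rT) = 0.867627
E₀ = V₀·N(d₁) − D·e^(−rT)·N(d₂)
   = 215.8710·0.946523 − 148.8856·0.867627·0.895017 = 88.711074
B₀ = V₀ − E₀ = 215.8710 − 88.711074 = 127.159926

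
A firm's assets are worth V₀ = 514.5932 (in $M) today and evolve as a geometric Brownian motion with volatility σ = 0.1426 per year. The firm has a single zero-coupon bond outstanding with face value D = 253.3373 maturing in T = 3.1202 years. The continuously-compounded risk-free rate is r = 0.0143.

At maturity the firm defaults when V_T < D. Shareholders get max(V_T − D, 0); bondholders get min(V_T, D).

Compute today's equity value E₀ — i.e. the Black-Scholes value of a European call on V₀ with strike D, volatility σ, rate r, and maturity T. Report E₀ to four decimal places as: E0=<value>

E0=272.3460

d₁ = [ln(V₀/D) + (r + σ²/2)T] / (σ√T)
   = [ln(514.5932/253.3373) + (0.0143 + 0.5·0.1426²)·3.1202] / (0.1426·√3.1202)
   = [0.708655 + 0.076343] / 0.251890 = 3.116433
d₂ = d₁ − σ√T = 3.116433 − 0.251890 = 2.864543
N(d₁) = 0.999085,  N(d₂) = 0.997912,  e^(−rT) = 0.956362
E₀ = V₀·N(d₁) − D·e^(−rT)·N(d₂)
   = 514.5932·0.999085 − 253.3373·0.956362·0.997912 = 272.345962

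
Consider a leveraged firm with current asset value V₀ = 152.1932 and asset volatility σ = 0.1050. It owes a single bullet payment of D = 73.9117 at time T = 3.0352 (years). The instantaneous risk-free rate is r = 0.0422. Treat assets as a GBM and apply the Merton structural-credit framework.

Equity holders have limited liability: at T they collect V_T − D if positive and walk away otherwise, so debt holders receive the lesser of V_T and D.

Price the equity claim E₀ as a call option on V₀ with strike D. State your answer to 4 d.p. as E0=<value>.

E0=87.1673

d₁ = [ln(V₀/D) + (r + σ²/2)T] / (σ√T)
   = [ln(152.1932/73.9117) + (0.0422 + 0.5·0.1050²)·3.0352] / (0.1050·√3.0352)
   = [0.722280 + 0.144817] / 0.182929 = 4.740068
d₂ = d₁ − σ√T = 4.740068 − 0.182929 = 4.557138
N(d₁) = 0.999999,  N(d₂) = 0.999997,  e^(−rT) = 0.879778
E₀ = V₀·N(d₁) − D·e^(−rT)·N(d₂)
   = 152.1932·0.999999 − 73.9117·0.879778·0.999997 = 87.167303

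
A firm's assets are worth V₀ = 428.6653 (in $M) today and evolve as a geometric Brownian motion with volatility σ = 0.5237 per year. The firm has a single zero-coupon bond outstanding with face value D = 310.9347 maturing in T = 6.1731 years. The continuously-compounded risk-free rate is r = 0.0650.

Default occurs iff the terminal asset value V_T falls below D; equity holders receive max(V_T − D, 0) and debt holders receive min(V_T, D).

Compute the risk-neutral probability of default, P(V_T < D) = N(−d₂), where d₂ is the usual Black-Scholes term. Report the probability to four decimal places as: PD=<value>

d₁ = [ln(V₀/D) + (r + σ²/2)T] / (σ√T)
   = [ln(428.6653/310.9347) + (0.0650 + 0.5·0.5237²)·6.1731] / (0.5237·√6.1731)
   = [0.321094 + 1.247774] / 1.301171 = 1.205735
d₂ = d₁ − σ√T = 1.205735 − 1.301171 = -0.095435
risk-neutral PD = N(−d₂) = N(0.095435) = 0.538015

PD=0.5380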